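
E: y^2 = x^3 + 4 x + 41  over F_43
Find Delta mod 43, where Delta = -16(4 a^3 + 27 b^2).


4 a^3 + 27 b^2 = 4*4^3 + 27*41^2 = 256 + 45387 = 45643
Delta = -16 * (45643) = -730288
Delta mod 43 = 24

Delta = 24 (mod 43)


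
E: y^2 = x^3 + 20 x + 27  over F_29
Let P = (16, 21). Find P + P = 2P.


Doubling: s = (3 x1^2 + a) / (2 y1)
s = (3*16^2 + 20) / (2*21) mod 29 = 16
x3 = s^2 - 2 x1 mod 29 = 16^2 - 2*16 = 21
y3 = s (x1 - x3) - y1 mod 29 = 16 * (16 - 21) - 21 = 15

2P = (21, 15)


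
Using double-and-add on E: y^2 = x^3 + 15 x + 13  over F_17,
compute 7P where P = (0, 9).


k = 7 = 111_2 (binary, LSB first: 111)
Double-and-add from P = (0, 9):
  bit 0 = 1: acc = O + (0, 9) = (0, 9)
  bit 1 = 1: acc = (0, 9) + (4, 16) = (15, 3)
  bit 2 = 1: acc = (15, 3) + (11, 9) = (6, 9)

7P = (6, 9)


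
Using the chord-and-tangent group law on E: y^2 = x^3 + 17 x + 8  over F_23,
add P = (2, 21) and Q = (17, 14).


P != Q, so use the chord formula.
s = (y2 - y1) / (x2 - x1) = (16) / (15) mod 23 = 21
x3 = s^2 - x1 - x2 mod 23 = 21^2 - 2 - 17 = 8
y3 = s (x1 - x3) - y1 mod 23 = 21 * (2 - 8) - 21 = 14

P + Q = (8, 14)


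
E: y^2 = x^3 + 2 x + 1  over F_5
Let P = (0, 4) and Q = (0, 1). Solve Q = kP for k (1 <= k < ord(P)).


Enumerate multiples of P until we hit Q = (0, 1):
  1P = (0, 4)
  2P = (1, 2)
  3P = (3, 2)
  4P = (3, 3)
  5P = (1, 3)
  6P = (0, 1)
Match found at i = 6.

k = 6


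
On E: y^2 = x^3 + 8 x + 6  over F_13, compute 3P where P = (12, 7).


k = 3 = 11_2 (binary, LSB first: 11)
Double-and-add from P = (12, 7):
  bit 0 = 1: acc = O + (12, 7) = (12, 7)
  bit 1 = 1: acc = (12, 7) + (6, 7) = (8, 6)

3P = (8, 6)


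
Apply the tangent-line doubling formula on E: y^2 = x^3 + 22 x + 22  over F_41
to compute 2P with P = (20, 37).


Doubling: s = (3 x1^2 + a) / (2 y1)
s = (3*20^2 + 22) / (2*37) mod 41 = 1
x3 = s^2 - 2 x1 mod 41 = 1^2 - 2*20 = 2
y3 = s (x1 - x3) - y1 mod 41 = 1 * (20 - 2) - 37 = 22

2P = (2, 22)


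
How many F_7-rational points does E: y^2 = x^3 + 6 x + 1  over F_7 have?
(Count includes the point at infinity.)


For each x in F_7, count y with y^2 = x^3 + 6 x + 1 mod 7:
  x = 0: RHS = 1, y in [1, 6]  -> 2 point(s)
  x = 1: RHS = 1, y in [1, 6]  -> 2 point(s)
  x = 2: RHS = 0, y in [0]  -> 1 point(s)
  x = 3: RHS = 4, y in [2, 5]  -> 2 point(s)
  x = 5: RHS = 2, y in [3, 4]  -> 2 point(s)
  x = 6: RHS = 1, y in [1, 6]  -> 2 point(s)
Affine points: 11. Add the point at infinity: total = 12.

#E(F_7) = 12


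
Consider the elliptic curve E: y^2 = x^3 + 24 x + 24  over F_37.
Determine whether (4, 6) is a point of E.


Check whether y^2 = x^3 + 24 x + 24 (mod 37) for (x, y) = (4, 6).
LHS: y^2 = 6^2 mod 37 = 36
RHS: x^3 + 24 x + 24 = 4^3 + 24*4 + 24 mod 37 = 36
LHS = RHS

Yes, on the curve


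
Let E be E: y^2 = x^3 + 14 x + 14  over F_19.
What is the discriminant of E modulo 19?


4 a^3 + 27 b^2 = 4*14^3 + 27*14^2 = 10976 + 5292 = 16268
Delta = -16 * (16268) = -260288
Delta mod 19 = 12

Delta = 12 (mod 19)


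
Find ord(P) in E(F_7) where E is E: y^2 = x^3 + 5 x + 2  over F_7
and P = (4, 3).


Compute successive multiples of P until we hit O:
  1P = (4, 3)
  2P = (1, 6)
  3P = (3, 3)
  4P = (0, 4)
  5P = (0, 3)
  6P = (3, 4)
  7P = (1, 1)
  8P = (4, 4)
  ... (continuing to 9P)
  9P = O

ord(P) = 9


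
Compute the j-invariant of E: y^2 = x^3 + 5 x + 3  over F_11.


Delta = -16(4 a^3 + 27 b^2) mod 11 = 3
-1728 * (4 a)^3 = -1728 * (4*5)^3 mod 11 = 8
j = 8 * 3^(-1) mod 11 = 10

j = 10 (mod 11)


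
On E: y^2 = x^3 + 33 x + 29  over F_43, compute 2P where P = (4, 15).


Doubling: s = (3 x1^2 + a) / (2 y1)
s = (3*4^2 + 33) / (2*15) mod 43 = 7
x3 = s^2 - 2 x1 mod 43 = 7^2 - 2*4 = 41
y3 = s (x1 - x3) - y1 mod 43 = 7 * (4 - 41) - 15 = 27

2P = (41, 27)


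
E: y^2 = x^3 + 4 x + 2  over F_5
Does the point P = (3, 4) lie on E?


Check whether y^2 = x^3 + 4 x + 2 (mod 5) for (x, y) = (3, 4).
LHS: y^2 = 4^2 mod 5 = 1
RHS: x^3 + 4 x + 2 = 3^3 + 4*3 + 2 mod 5 = 1
LHS = RHS

Yes, on the curve


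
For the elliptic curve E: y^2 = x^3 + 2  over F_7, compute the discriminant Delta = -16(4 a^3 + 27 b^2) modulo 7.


4 a^3 + 27 b^2 = 4*0^3 + 27*2^2 = 0 + 108 = 108
Delta = -16 * (108) = -1728
Delta mod 7 = 1

Delta = 1 (mod 7)


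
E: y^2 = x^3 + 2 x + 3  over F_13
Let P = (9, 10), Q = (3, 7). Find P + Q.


P != Q, so use the chord formula.
s = (y2 - y1) / (x2 - x1) = (10) / (7) mod 13 = 7
x3 = s^2 - x1 - x2 mod 13 = 7^2 - 9 - 3 = 11
y3 = s (x1 - x3) - y1 mod 13 = 7 * (9 - 11) - 10 = 2

P + Q = (11, 2)


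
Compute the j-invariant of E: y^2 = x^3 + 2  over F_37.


Delta = -16(4 a^3 + 27 b^2) mod 37 = 11
-1728 * (4 a)^3 = -1728 * (4*0)^3 mod 37 = 0
j = 0 * 11^(-1) mod 37 = 0

j = 0 (mod 37)


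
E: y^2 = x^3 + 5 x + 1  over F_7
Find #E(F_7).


For each x in F_7, count y with y^2 = x^3 + 5 x + 1 mod 7:
  x = 0: RHS = 1, y in [1, 6]  -> 2 point(s)
  x = 1: RHS = 0, y in [0]  -> 1 point(s)
  x = 3: RHS = 1, y in [1, 6]  -> 2 point(s)
  x = 4: RHS = 1, y in [1, 6]  -> 2 point(s)
  x = 5: RHS = 4, y in [2, 5]  -> 2 point(s)
  x = 6: RHS = 2, y in [3, 4]  -> 2 point(s)
Affine points: 11. Add the point at infinity: total = 12.

#E(F_7) = 12


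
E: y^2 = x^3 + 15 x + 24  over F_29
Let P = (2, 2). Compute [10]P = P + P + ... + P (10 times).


k = 10 = 1010_2 (binary, LSB first: 0101)
Double-and-add from P = (2, 2):
  bit 0 = 0: acc unchanged = O
  bit 1 = 1: acc = O + (18, 6) = (18, 6)
  bit 2 = 0: acc unchanged = (18, 6)
  bit 3 = 1: acc = (18, 6) + (20, 1) = (19, 11)

10P = (19, 11)


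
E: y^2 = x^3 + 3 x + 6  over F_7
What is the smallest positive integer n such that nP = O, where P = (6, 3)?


Compute successive multiples of P until we hit O:
  1P = (6, 3)
  2P = (3, 0)
  3P = (6, 4)
  4P = O

ord(P) = 4


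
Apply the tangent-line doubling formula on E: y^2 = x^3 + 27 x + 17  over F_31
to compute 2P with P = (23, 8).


Doubling: s = (3 x1^2 + a) / (2 y1)
s = (3*23^2 + 27) / (2*8) mod 31 = 4
x3 = s^2 - 2 x1 mod 31 = 4^2 - 2*23 = 1
y3 = s (x1 - x3) - y1 mod 31 = 4 * (23 - 1) - 8 = 18

2P = (1, 18)


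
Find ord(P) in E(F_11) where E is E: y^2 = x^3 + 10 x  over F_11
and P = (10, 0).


Compute successive multiples of P until we hit O:
  1P = (10, 0)
  2P = O

ord(P) = 2


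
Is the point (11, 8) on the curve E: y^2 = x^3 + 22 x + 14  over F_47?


Check whether y^2 = x^3 + 22 x + 14 (mod 47) for (x, y) = (11, 8).
LHS: y^2 = 8^2 mod 47 = 17
RHS: x^3 + 22 x + 14 = 11^3 + 22*11 + 14 mod 47 = 36
LHS != RHS

No, not on the curve


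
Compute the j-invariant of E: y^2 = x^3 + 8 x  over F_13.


Delta = -16(4 a^3 + 27 b^2) mod 13 = 5
-1728 * (4 a)^3 = -1728 * (4*8)^3 mod 13 = 8
j = 8 * 5^(-1) mod 13 = 12

j = 12 (mod 13)


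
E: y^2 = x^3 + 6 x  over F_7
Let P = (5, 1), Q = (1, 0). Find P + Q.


P != Q, so use the chord formula.
s = (y2 - y1) / (x2 - x1) = (6) / (3) mod 7 = 2
x3 = s^2 - x1 - x2 mod 7 = 2^2 - 5 - 1 = 5
y3 = s (x1 - x3) - y1 mod 7 = 2 * (5 - 5) - 1 = 6

P + Q = (5, 6)


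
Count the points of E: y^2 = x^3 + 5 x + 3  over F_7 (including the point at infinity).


For each x in F_7, count y with y^2 = x^3 + 5 x + 3 mod 7:
  x = 1: RHS = 2, y in [3, 4]  -> 2 point(s)
  x = 2: RHS = 0, y in [0]  -> 1 point(s)
  x = 6: RHS = 4, y in [2, 5]  -> 2 point(s)
Affine points: 5. Add the point at infinity: total = 6.

#E(F_7) = 6


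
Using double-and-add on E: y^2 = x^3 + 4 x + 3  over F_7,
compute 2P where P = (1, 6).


k = 2 = 10_2 (binary, LSB first: 01)
Double-and-add from P = (1, 6):
  bit 0 = 0: acc unchanged = O
  bit 1 = 1: acc = O + (5, 1) = (5, 1)

2P = (5, 1)


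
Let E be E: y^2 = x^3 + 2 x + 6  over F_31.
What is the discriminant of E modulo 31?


4 a^3 + 27 b^2 = 4*2^3 + 27*6^2 = 32 + 972 = 1004
Delta = -16 * (1004) = -16064
Delta mod 31 = 25

Delta = 25 (mod 31)


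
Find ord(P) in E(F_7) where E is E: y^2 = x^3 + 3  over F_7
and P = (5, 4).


Compute successive multiples of P until we hit O:
  1P = (5, 4)
  2P = (1, 2)
  3P = (3, 4)
  4P = (6, 3)
  5P = (4, 2)
  6P = (2, 2)
  7P = (2, 5)
  8P = (4, 5)
  ... (continuing to 13P)
  13P = O

ord(P) = 13


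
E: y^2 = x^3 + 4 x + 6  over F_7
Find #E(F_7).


For each x in F_7, count y with y^2 = x^3 + 4 x + 6 mod 7:
  x = 1: RHS = 4, y in [2, 5]  -> 2 point(s)
  x = 2: RHS = 1, y in [1, 6]  -> 2 point(s)
  x = 4: RHS = 2, y in [3, 4]  -> 2 point(s)
  x = 5: RHS = 4, y in [2, 5]  -> 2 point(s)
  x = 6: RHS = 1, y in [1, 6]  -> 2 point(s)
Affine points: 10. Add the point at infinity: total = 11.

#E(F_7) = 11


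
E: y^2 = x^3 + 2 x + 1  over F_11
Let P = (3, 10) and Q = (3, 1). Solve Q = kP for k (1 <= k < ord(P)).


Enumerate multiples of P until we hit Q = (3, 1):
  1P = (3, 10)
  2P = (9, 0)
  3P = (3, 1)
Match found at i = 3.

k = 3


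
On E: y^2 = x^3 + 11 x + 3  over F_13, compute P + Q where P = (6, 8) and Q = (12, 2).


P != Q, so use the chord formula.
s = (y2 - y1) / (x2 - x1) = (7) / (6) mod 13 = 12
x3 = s^2 - x1 - x2 mod 13 = 12^2 - 6 - 12 = 9
y3 = s (x1 - x3) - y1 mod 13 = 12 * (6 - 9) - 8 = 8

P + Q = (9, 8)


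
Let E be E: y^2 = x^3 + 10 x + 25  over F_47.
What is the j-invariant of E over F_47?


Delta = -16(4 a^3 + 27 b^2) mod 47 = 29
-1728 * (4 a)^3 = -1728 * (4*10)^3 mod 47 = 34
j = 34 * 29^(-1) mod 47 = 19

j = 19 (mod 47)


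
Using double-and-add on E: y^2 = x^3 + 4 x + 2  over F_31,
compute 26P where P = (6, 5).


k = 26 = 11010_2 (binary, LSB first: 01011)
Double-and-add from P = (6, 5):
  bit 0 = 0: acc unchanged = O
  bit 1 = 1: acc = O + (13, 22) = (13, 22)
  bit 2 = 0: acc unchanged = (13, 22)
  bit 3 = 1: acc = (13, 22) + (18, 27) = (1, 21)
  bit 4 = 1: acc = (1, 21) + (30, 11) = (25, 14)

26P = (25, 14)


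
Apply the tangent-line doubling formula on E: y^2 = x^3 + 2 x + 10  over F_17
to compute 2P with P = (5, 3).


Doubling: s = (3 x1^2 + a) / (2 y1)
s = (3*5^2 + 2) / (2*3) mod 17 = 10
x3 = s^2 - 2 x1 mod 17 = 10^2 - 2*5 = 5
y3 = s (x1 - x3) - y1 mod 17 = 10 * (5 - 5) - 3 = 14

2P = (5, 14)


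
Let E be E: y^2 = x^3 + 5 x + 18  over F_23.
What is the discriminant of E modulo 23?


4 a^3 + 27 b^2 = 4*5^3 + 27*18^2 = 500 + 8748 = 9248
Delta = -16 * (9248) = -147968
Delta mod 23 = 14

Delta = 14 (mod 23)


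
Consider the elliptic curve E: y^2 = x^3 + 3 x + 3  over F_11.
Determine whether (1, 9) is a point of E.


Check whether y^2 = x^3 + 3 x + 3 (mod 11) for (x, y) = (1, 9).
LHS: y^2 = 9^2 mod 11 = 4
RHS: x^3 + 3 x + 3 = 1^3 + 3*1 + 3 mod 11 = 7
LHS != RHS

No, not on the curve


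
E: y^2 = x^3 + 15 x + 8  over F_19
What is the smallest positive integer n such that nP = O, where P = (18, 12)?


Compute successive multiples of P until we hit O:
  1P = (18, 12)
  2P = (18, 7)
  3P = O

ord(P) = 3


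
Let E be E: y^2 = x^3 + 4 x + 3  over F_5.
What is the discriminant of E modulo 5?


4 a^3 + 27 b^2 = 4*4^3 + 27*3^2 = 256 + 243 = 499
Delta = -16 * (499) = -7984
Delta mod 5 = 1

Delta = 1 (mod 5)


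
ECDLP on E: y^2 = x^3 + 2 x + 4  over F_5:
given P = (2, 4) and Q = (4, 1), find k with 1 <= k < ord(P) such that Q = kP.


Enumerate multiples of P until we hit Q = (4, 1):
  1P = (2, 4)
  2P = (0, 2)
  3P = (4, 4)
  4P = (4, 1)
Match found at i = 4.

k = 4


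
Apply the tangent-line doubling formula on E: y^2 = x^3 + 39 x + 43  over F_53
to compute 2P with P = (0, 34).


Doubling: s = (3 x1^2 + a) / (2 y1)
s = (3*0^2 + 39) / (2*34) mod 53 = 45
x3 = s^2 - 2 x1 mod 53 = 45^2 - 2*0 = 11
y3 = s (x1 - x3) - y1 mod 53 = 45 * (0 - 11) - 34 = 1

2P = (11, 1)


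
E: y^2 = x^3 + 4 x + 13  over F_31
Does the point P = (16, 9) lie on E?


Check whether y^2 = x^3 + 4 x + 13 (mod 31) for (x, y) = (16, 9).
LHS: y^2 = 9^2 mod 31 = 19
RHS: x^3 + 4 x + 13 = 16^3 + 4*16 + 13 mod 31 = 19
LHS = RHS

Yes, on the curve


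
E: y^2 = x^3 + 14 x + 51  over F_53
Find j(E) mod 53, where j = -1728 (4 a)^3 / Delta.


Delta = -16(4 a^3 + 27 b^2) mod 53 = 47
-1728 * (4 a)^3 = -1728 * (4*14)^3 mod 53 = 37
j = 37 * 47^(-1) mod 53 = 38

j = 38 (mod 53)


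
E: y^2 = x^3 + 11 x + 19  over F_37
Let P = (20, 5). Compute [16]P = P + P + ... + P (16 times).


k = 16 = 10000_2 (binary, LSB first: 00001)
Double-and-add from P = (20, 5):
  bit 0 = 0: acc unchanged = O
  bit 1 = 0: acc unchanged = O
  bit 2 = 0: acc unchanged = O
  bit 3 = 0: acc unchanged = O
  bit 4 = 1: acc = O + (31, 25) = (31, 25)

16P = (31, 25)


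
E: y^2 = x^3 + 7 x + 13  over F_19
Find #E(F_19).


For each x in F_19, count y with y^2 = x^3 + 7 x + 13 mod 19:
  x = 2: RHS = 16, y in [4, 15]  -> 2 point(s)
  x = 3: RHS = 4, y in [2, 17]  -> 2 point(s)
  x = 6: RHS = 5, y in [9, 10]  -> 2 point(s)
  x = 7: RHS = 6, y in [5, 14]  -> 2 point(s)
  x = 8: RHS = 11, y in [7, 12]  -> 2 point(s)
  x = 9: RHS = 7, y in [8, 11]  -> 2 point(s)
  x = 10: RHS = 0, y in [0]  -> 1 point(s)
  x = 12: RHS = 1, y in [1, 18]  -> 2 point(s)
  x = 14: RHS = 5, y in [9, 10]  -> 2 point(s)
  x = 15: RHS = 16, y in [4, 15]  -> 2 point(s)
  x = 18: RHS = 5, y in [9, 10]  -> 2 point(s)
Affine points: 21. Add the point at infinity: total = 22.

#E(F_19) = 22


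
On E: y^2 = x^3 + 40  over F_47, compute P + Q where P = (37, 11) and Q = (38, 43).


P != Q, so use the chord formula.
s = (y2 - y1) / (x2 - x1) = (32) / (1) mod 47 = 32
x3 = s^2 - x1 - x2 mod 47 = 32^2 - 37 - 38 = 9
y3 = s (x1 - x3) - y1 mod 47 = 32 * (37 - 9) - 11 = 39

P + Q = (9, 39)


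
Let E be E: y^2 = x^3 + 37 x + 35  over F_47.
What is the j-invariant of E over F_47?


Delta = -16(4 a^3 + 27 b^2) mod 47 = 6
-1728 * (4 a)^3 = -1728 * (4*37)^3 mod 47 = 13
j = 13 * 6^(-1) mod 47 = 10

j = 10 (mod 47)


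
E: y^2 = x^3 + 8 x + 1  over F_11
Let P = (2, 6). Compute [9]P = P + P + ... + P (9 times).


k = 9 = 1001_2 (binary, LSB first: 1001)
Double-and-add from P = (2, 6):
  bit 0 = 1: acc = O + (2, 6) = (2, 6)
  bit 1 = 0: acc unchanged = (2, 6)
  bit 2 = 0: acc unchanged = (2, 6)
  bit 3 = 1: acc = (2, 6) + (10, 6) = (10, 5)

9P = (10, 5)


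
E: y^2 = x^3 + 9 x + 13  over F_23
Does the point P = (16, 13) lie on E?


Check whether y^2 = x^3 + 9 x + 13 (mod 23) for (x, y) = (16, 13).
LHS: y^2 = 13^2 mod 23 = 8
RHS: x^3 + 9 x + 13 = 16^3 + 9*16 + 13 mod 23 = 21
LHS != RHS

No, not on the curve


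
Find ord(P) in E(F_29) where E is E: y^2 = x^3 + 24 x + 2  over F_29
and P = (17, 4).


Compute successive multiples of P until we hit O:
  1P = (17, 4)
  2P = (25, 4)
  3P = (16, 25)
  4P = (2, 0)
  5P = (16, 4)
  6P = (25, 25)
  7P = (17, 25)
  8P = O

ord(P) = 8


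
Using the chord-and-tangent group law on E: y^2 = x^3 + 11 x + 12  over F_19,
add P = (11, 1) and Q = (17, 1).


P != Q, so use the chord formula.
s = (y2 - y1) / (x2 - x1) = (0) / (6) mod 19 = 0
x3 = s^2 - x1 - x2 mod 19 = 0^2 - 11 - 17 = 10
y3 = s (x1 - x3) - y1 mod 19 = 0 * (11 - 10) - 1 = 18

P + Q = (10, 18)


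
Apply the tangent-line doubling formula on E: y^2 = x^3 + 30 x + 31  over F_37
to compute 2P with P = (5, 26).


Doubling: s = (3 x1^2 + a) / (2 y1)
s = (3*5^2 + 30) / (2*26) mod 37 = 7
x3 = s^2 - 2 x1 mod 37 = 7^2 - 2*5 = 2
y3 = s (x1 - x3) - y1 mod 37 = 7 * (5 - 2) - 26 = 32

2P = (2, 32)


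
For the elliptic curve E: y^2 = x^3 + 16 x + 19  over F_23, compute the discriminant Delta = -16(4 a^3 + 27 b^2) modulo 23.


4 a^3 + 27 b^2 = 4*16^3 + 27*19^2 = 16384 + 9747 = 26131
Delta = -16 * (26131) = -418096
Delta mod 23 = 21

Delta = 21 (mod 23)


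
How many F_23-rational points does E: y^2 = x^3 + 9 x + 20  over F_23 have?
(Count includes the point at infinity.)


For each x in F_23, count y with y^2 = x^3 + 9 x + 20 mod 23:
  x = 2: RHS = 0, y in [0]  -> 1 point(s)
  x = 5: RHS = 6, y in [11, 12]  -> 2 point(s)
  x = 7: RHS = 12, y in [9, 14]  -> 2 point(s)
  x = 8: RHS = 6, y in [11, 12]  -> 2 point(s)
  x = 9: RHS = 2, y in [5, 18]  -> 2 point(s)
  x = 10: RHS = 6, y in [11, 12]  -> 2 point(s)
  x = 11: RHS = 1, y in [1, 22]  -> 2 point(s)
  x = 12: RHS = 16, y in [4, 19]  -> 2 point(s)
  x = 17: RHS = 3, y in [7, 16]  -> 2 point(s)
  x = 19: RHS = 12, y in [9, 14]  -> 2 point(s)
  x = 20: RHS = 12, y in [9, 14]  -> 2 point(s)
Affine points: 21. Add the point at infinity: total = 22.

#E(F_23) = 22


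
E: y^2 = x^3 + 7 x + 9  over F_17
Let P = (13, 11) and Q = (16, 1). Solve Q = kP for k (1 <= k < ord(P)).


Enumerate multiples of P until we hit Q = (16, 1):
  1P = (13, 11)
  2P = (10, 5)
  3P = (15, 2)
  4P = (5, 4)
  5P = (8, 4)
  6P = (0, 14)
  7P = (12, 11)
  8P = (9, 6)
  9P = (4, 13)
  10P = (16, 1)
Match found at i = 10.

k = 10


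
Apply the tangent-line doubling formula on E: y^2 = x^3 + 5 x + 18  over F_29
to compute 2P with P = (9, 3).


Doubling: s = (3 x1^2 + a) / (2 y1)
s = (3*9^2 + 5) / (2*3) mod 29 = 22
x3 = s^2 - 2 x1 mod 29 = 22^2 - 2*9 = 2
y3 = s (x1 - x3) - y1 mod 29 = 22 * (9 - 2) - 3 = 6

2P = (2, 6)


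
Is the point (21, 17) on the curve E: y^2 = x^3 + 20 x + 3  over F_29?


Check whether y^2 = x^3 + 20 x + 3 (mod 29) for (x, y) = (21, 17).
LHS: y^2 = 17^2 mod 29 = 28
RHS: x^3 + 20 x + 3 = 21^3 + 20*21 + 3 mod 29 = 27
LHS != RHS

No, not on the curve


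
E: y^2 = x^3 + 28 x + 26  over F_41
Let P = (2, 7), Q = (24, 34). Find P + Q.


P != Q, so use the chord formula.
s = (y2 - y1) / (x2 - x1) = (27) / (22) mod 41 = 18
x3 = s^2 - x1 - x2 mod 41 = 18^2 - 2 - 24 = 11
y3 = s (x1 - x3) - y1 mod 41 = 18 * (2 - 11) - 7 = 36

P + Q = (11, 36)


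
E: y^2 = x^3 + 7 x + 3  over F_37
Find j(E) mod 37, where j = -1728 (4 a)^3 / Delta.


Delta = -16(4 a^3 + 27 b^2) mod 37 = 23
-1728 * (4 a)^3 = -1728 * (4*7)^3 mod 37 = 10
j = 10 * 23^(-1) mod 37 = 31

j = 31 (mod 37)


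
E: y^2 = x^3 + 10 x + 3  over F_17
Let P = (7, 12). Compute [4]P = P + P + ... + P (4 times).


k = 4 = 100_2 (binary, LSB first: 001)
Double-and-add from P = (7, 12):
  bit 0 = 0: acc unchanged = O
  bit 1 = 0: acc unchanged = O
  bit 2 = 1: acc = O + (10, 10) = (10, 10)

4P = (10, 10)


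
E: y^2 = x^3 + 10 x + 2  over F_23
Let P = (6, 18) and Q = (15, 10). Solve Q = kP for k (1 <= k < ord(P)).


Enumerate multiples of P until we hit Q = (15, 10):
  1P = (6, 18)
  2P = (15, 10)
Match found at i = 2.

k = 2


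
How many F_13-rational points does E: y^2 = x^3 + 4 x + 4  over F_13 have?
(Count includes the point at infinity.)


For each x in F_13, count y with y^2 = x^3 + 4 x + 4 mod 13:
  x = 0: RHS = 4, y in [2, 11]  -> 2 point(s)
  x = 1: RHS = 9, y in [3, 10]  -> 2 point(s)
  x = 3: RHS = 4, y in [2, 11]  -> 2 point(s)
  x = 6: RHS = 10, y in [6, 7]  -> 2 point(s)
  x = 10: RHS = 4, y in [2, 11]  -> 2 point(s)
  x = 11: RHS = 1, y in [1, 12]  -> 2 point(s)
  x = 12: RHS = 12, y in [5, 8]  -> 2 point(s)
Affine points: 14. Add the point at infinity: total = 15.

#E(F_13) = 15


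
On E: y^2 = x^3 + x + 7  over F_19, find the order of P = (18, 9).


Compute successive multiples of P until we hit O:
  1P = (18, 9)
  2P = (18, 10)
  3P = O

ord(P) = 3


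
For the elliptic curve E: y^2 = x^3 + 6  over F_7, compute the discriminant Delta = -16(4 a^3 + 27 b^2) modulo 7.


4 a^3 + 27 b^2 = 4*0^3 + 27*6^2 = 0 + 972 = 972
Delta = -16 * (972) = -15552
Delta mod 7 = 2

Delta = 2 (mod 7)


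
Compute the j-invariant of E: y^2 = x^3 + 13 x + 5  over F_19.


Delta = -16(4 a^3 + 27 b^2) mod 19 = 3
-1728 * (4 a)^3 = -1728 * (4*13)^3 mod 19 = 8
j = 8 * 3^(-1) mod 19 = 9

j = 9 (mod 19)


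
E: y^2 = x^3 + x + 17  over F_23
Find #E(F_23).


For each x in F_23, count y with y^2 = x^3 + 1 x + 17 mod 23:
  x = 2: RHS = 4, y in [2, 21]  -> 2 point(s)
  x = 3: RHS = 1, y in [1, 22]  -> 2 point(s)
  x = 4: RHS = 16, y in [4, 19]  -> 2 point(s)
  x = 5: RHS = 9, y in [3, 20]  -> 2 point(s)
  x = 6: RHS = 9, y in [3, 20]  -> 2 point(s)
  x = 8: RHS = 8, y in [10, 13]  -> 2 point(s)
  x = 11: RHS = 2, y in [5, 18]  -> 2 point(s)
  x = 12: RHS = 9, y in [3, 20]  -> 2 point(s)
  x = 15: RHS = 3, y in [7, 16]  -> 2 point(s)
  x = 16: RHS = 12, y in [9, 14]  -> 2 point(s)
  x = 17: RHS = 2, y in [5, 18]  -> 2 point(s)
  x = 18: RHS = 2, y in [5, 18]  -> 2 point(s)
  x = 19: RHS = 18, y in [8, 15]  -> 2 point(s)
Affine points: 26. Add the point at infinity: total = 27.

#E(F_23) = 27


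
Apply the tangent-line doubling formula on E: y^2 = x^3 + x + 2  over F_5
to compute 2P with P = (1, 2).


Doubling: s = (3 x1^2 + a) / (2 y1)
s = (3*1^2 + 1) / (2*2) mod 5 = 1
x3 = s^2 - 2 x1 mod 5 = 1^2 - 2*1 = 4
y3 = s (x1 - x3) - y1 mod 5 = 1 * (1 - 4) - 2 = 0

2P = (4, 0)


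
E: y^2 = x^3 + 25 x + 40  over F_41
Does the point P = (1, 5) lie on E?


Check whether y^2 = x^3 + 25 x + 40 (mod 41) for (x, y) = (1, 5).
LHS: y^2 = 5^2 mod 41 = 25
RHS: x^3 + 25 x + 40 = 1^3 + 25*1 + 40 mod 41 = 25
LHS = RHS

Yes, on the curve


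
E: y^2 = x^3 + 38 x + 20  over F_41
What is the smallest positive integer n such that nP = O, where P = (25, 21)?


Compute successive multiples of P until we hit O:
  1P = (25, 21)
  2P = (23, 33)
  3P = (29, 3)
  4P = (38, 17)
  5P = (14, 4)
  6P = (1, 31)
  7P = (24, 23)
  8P = (37, 3)
  ... (continuing to 37P)
  37P = O

ord(P) = 37


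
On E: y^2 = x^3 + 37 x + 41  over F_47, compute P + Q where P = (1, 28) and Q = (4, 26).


P != Q, so use the chord formula.
s = (y2 - y1) / (x2 - x1) = (45) / (3) mod 47 = 15
x3 = s^2 - x1 - x2 mod 47 = 15^2 - 1 - 4 = 32
y3 = s (x1 - x3) - y1 mod 47 = 15 * (1 - 32) - 28 = 24

P + Q = (32, 24)


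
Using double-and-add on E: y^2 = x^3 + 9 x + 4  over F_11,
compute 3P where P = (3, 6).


k = 3 = 11_2 (binary, LSB first: 11)
Double-and-add from P = (3, 6):
  bit 0 = 1: acc = O + (3, 6) = (3, 6)
  bit 1 = 1: acc = (3, 6) + (3, 5) = O

3P = O


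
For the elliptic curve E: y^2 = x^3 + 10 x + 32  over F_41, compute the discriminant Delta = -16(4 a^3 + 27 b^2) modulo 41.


4 a^3 + 27 b^2 = 4*10^3 + 27*32^2 = 4000 + 27648 = 31648
Delta = -16 * (31648) = -506368
Delta mod 41 = 23

Delta = 23 (mod 41)


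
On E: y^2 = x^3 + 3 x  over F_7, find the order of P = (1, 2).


Compute successive multiples of P until we hit O:
  1P = (1, 2)
  2P = (2, 0)
  3P = (1, 5)
  4P = O

ord(P) = 4


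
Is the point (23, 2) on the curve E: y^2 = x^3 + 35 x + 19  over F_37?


Check whether y^2 = x^3 + 35 x + 19 (mod 37) for (x, y) = (23, 2).
LHS: y^2 = 2^2 mod 37 = 4
RHS: x^3 + 35 x + 19 = 23^3 + 35*23 + 19 mod 37 = 4
LHS = RHS

Yes, on the curve


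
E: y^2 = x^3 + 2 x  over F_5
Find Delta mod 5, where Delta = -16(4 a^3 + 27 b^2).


4 a^3 + 27 b^2 = 4*2^3 + 27*0^2 = 32 + 0 = 32
Delta = -16 * (32) = -512
Delta mod 5 = 3

Delta = 3 (mod 5)


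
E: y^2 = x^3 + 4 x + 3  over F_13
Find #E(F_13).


For each x in F_13, count y with y^2 = x^3 + 4 x + 3 mod 13:
  x = 0: RHS = 3, y in [4, 9]  -> 2 point(s)
  x = 3: RHS = 3, y in [4, 9]  -> 2 point(s)
  x = 6: RHS = 9, y in [3, 10]  -> 2 point(s)
  x = 7: RHS = 10, y in [6, 7]  -> 2 point(s)
  x = 8: RHS = 1, y in [1, 12]  -> 2 point(s)
  x = 9: RHS = 1, y in [1, 12]  -> 2 point(s)
  x = 10: RHS = 3, y in [4, 9]  -> 2 point(s)
  x = 11: RHS = 0, y in [0]  -> 1 point(s)
Affine points: 15. Add the point at infinity: total = 16.

#E(F_13) = 16


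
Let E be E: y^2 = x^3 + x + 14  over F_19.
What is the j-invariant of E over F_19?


Delta = -16(4 a^3 + 27 b^2) mod 19 = 4
-1728 * (4 a)^3 = -1728 * (4*1)^3 mod 19 = 7
j = 7 * 4^(-1) mod 19 = 16

j = 16 (mod 19)


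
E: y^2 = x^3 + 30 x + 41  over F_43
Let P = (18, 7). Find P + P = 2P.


Doubling: s = (3 x1^2 + a) / (2 y1)
s = (3*18^2 + 30) / (2*7) mod 43 = 4
x3 = s^2 - 2 x1 mod 43 = 4^2 - 2*18 = 23
y3 = s (x1 - x3) - y1 mod 43 = 4 * (18 - 23) - 7 = 16

2P = (23, 16)


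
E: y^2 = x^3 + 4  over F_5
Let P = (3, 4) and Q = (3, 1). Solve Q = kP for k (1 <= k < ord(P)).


Enumerate multiples of P until we hit Q = (3, 1):
  1P = (3, 4)
  2P = (0, 3)
  3P = (1, 0)
  4P = (0, 2)
  5P = (3, 1)
Match found at i = 5.

k = 5


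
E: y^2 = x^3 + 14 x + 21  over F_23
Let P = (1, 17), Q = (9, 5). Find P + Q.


P != Q, so use the chord formula.
s = (y2 - y1) / (x2 - x1) = (11) / (8) mod 23 = 10
x3 = s^2 - x1 - x2 mod 23 = 10^2 - 1 - 9 = 21
y3 = s (x1 - x3) - y1 mod 23 = 10 * (1 - 21) - 17 = 13

P + Q = (21, 13)


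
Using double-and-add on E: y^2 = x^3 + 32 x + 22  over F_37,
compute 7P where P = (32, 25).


k = 7 = 111_2 (binary, LSB first: 111)
Double-and-add from P = (32, 25):
  bit 0 = 1: acc = O + (32, 25) = (32, 25)
  bit 1 = 1: acc = (32, 25) + (9, 22) = (17, 22)
  bit 2 = 1: acc = (17, 22) + (28, 35) = (20, 35)

7P = (20, 35)


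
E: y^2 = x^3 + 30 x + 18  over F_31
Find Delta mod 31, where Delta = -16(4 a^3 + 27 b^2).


4 a^3 + 27 b^2 = 4*30^3 + 27*18^2 = 108000 + 8748 = 116748
Delta = -16 * (116748) = -1867968
Delta mod 31 = 30

Delta = 30 (mod 31)


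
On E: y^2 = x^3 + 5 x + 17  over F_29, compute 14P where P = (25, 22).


k = 14 = 1110_2 (binary, LSB first: 0111)
Double-and-add from P = (25, 22):
  bit 0 = 0: acc unchanged = O
  bit 1 = 1: acc = O + (21, 25) = (21, 25)
  bit 2 = 1: acc = (21, 25) + (22, 25) = (15, 4)
  bit 3 = 1: acc = (15, 4) + (27, 12) = (10, 9)

14P = (10, 9)


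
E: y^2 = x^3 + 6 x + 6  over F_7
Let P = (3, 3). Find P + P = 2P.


Doubling: s = (3 x1^2 + a) / (2 y1)
s = (3*3^2 + 6) / (2*3) mod 7 = 2
x3 = s^2 - 2 x1 mod 7 = 2^2 - 2*3 = 5
y3 = s (x1 - x3) - y1 mod 7 = 2 * (3 - 5) - 3 = 0

2P = (5, 0)


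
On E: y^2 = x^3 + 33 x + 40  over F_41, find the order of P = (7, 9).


Compute successive multiples of P until we hit O:
  1P = (7, 9)
  2P = (4, 21)
  3P = (5, 24)
  4P = (34, 9)
  5P = (0, 32)
  6P = (13, 40)
  7P = (1, 22)
  8P = (32, 11)
  ... (continuing to 27P)
  27P = O

ord(P) = 27


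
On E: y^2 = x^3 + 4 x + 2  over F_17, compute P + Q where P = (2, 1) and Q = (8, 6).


P != Q, so use the chord formula.
s = (y2 - y1) / (x2 - x1) = (5) / (6) mod 17 = 15
x3 = s^2 - x1 - x2 mod 17 = 15^2 - 2 - 8 = 11
y3 = s (x1 - x3) - y1 mod 17 = 15 * (2 - 11) - 1 = 0

P + Q = (11, 0)


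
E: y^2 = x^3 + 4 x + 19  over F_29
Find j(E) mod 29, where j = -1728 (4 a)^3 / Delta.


Delta = -16(4 a^3 + 27 b^2) mod 29 = 3
-1728 * (4 a)^3 = -1728 * (4*4)^3 mod 29 = 26
j = 26 * 3^(-1) mod 29 = 28

j = 28 (mod 29)


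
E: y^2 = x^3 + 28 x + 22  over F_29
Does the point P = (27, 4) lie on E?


Check whether y^2 = x^3 + 28 x + 22 (mod 29) for (x, y) = (27, 4).
LHS: y^2 = 4^2 mod 29 = 16
RHS: x^3 + 28 x + 22 = 27^3 + 28*27 + 22 mod 29 = 16
LHS = RHS

Yes, on the curve


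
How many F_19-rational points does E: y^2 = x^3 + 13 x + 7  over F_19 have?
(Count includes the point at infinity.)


For each x in F_19, count y with y^2 = x^3 + 13 x + 7 mod 19:
  x = 0: RHS = 7, y in [8, 11]  -> 2 point(s)
  x = 3: RHS = 16, y in [4, 15]  -> 2 point(s)
  x = 4: RHS = 9, y in [3, 16]  -> 2 point(s)
  x = 5: RHS = 7, y in [8, 11]  -> 2 point(s)
  x = 6: RHS = 16, y in [4, 15]  -> 2 point(s)
  x = 7: RHS = 4, y in [2, 17]  -> 2 point(s)
  x = 9: RHS = 17, y in [6, 13]  -> 2 point(s)
  x = 10: RHS = 16, y in [4, 15]  -> 2 point(s)
  x = 13: RHS = 17, y in [6, 13]  -> 2 point(s)
  x = 14: RHS = 7, y in [8, 11]  -> 2 point(s)
  x = 15: RHS = 5, y in [9, 10]  -> 2 point(s)
  x = 16: RHS = 17, y in [6, 13]  -> 2 point(s)
  x = 17: RHS = 11, y in [7, 12]  -> 2 point(s)
Affine points: 26. Add the point at infinity: total = 27.

#E(F_19) = 27


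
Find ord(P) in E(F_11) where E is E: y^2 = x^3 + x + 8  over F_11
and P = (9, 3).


Compute successive multiples of P until we hit O:
  1P = (9, 3)
  2P = (9, 8)
  3P = O

ord(P) = 3


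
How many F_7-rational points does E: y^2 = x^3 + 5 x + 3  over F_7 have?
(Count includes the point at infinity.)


For each x in F_7, count y with y^2 = x^3 + 5 x + 3 mod 7:
  x = 1: RHS = 2, y in [3, 4]  -> 2 point(s)
  x = 2: RHS = 0, y in [0]  -> 1 point(s)
  x = 6: RHS = 4, y in [2, 5]  -> 2 point(s)
Affine points: 5. Add the point at infinity: total = 6.

#E(F_7) = 6


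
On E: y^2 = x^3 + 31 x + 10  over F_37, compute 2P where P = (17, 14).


Doubling: s = (3 x1^2 + a) / (2 y1)
s = (3*17^2 + 31) / (2*14) mod 37 = 3
x3 = s^2 - 2 x1 mod 37 = 3^2 - 2*17 = 12
y3 = s (x1 - x3) - y1 mod 37 = 3 * (17 - 12) - 14 = 1

2P = (12, 1)


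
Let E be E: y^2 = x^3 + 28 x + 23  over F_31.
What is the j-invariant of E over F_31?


Delta = -16(4 a^3 + 27 b^2) mod 31 = 27
-1728 * (4 a)^3 = -1728 * (4*28)^3 mod 31 = 2
j = 2 * 27^(-1) mod 31 = 15

j = 15 (mod 31)


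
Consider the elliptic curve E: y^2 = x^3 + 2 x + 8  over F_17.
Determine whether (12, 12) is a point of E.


Check whether y^2 = x^3 + 2 x + 8 (mod 17) for (x, y) = (12, 12).
LHS: y^2 = 12^2 mod 17 = 8
RHS: x^3 + 2 x + 8 = 12^3 + 2*12 + 8 mod 17 = 9
LHS != RHS

No, not on the curve


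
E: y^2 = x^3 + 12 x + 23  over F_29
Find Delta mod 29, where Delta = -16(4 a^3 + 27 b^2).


4 a^3 + 27 b^2 = 4*12^3 + 27*23^2 = 6912 + 14283 = 21195
Delta = -16 * (21195) = -339120
Delta mod 29 = 6

Delta = 6 (mod 29)


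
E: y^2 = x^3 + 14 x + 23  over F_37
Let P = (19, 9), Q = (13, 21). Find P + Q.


P != Q, so use the chord formula.
s = (y2 - y1) / (x2 - x1) = (12) / (31) mod 37 = 35
x3 = s^2 - x1 - x2 mod 37 = 35^2 - 19 - 13 = 9
y3 = s (x1 - x3) - y1 mod 37 = 35 * (19 - 9) - 9 = 8

P + Q = (9, 8)


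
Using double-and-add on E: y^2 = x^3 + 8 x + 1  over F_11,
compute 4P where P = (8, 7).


k = 4 = 100_2 (binary, LSB first: 001)
Double-and-add from P = (8, 7):
  bit 0 = 0: acc unchanged = O
  bit 1 = 0: acc unchanged = O
  bit 2 = 1: acc = O + (7, 2) = (7, 2)

4P = (7, 2)


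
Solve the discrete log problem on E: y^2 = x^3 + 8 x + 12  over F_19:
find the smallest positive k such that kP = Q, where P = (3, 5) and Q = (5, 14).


Enumerate multiples of P until we hit Q = (5, 14):
  1P = (3, 5)
  2P = (11, 5)
  3P = (5, 14)
Match found at i = 3.

k = 3


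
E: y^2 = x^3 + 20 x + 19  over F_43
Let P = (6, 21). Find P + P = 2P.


Doubling: s = (3 x1^2 + a) / (2 y1)
s = (3*6^2 + 20) / (2*21) mod 43 = 1
x3 = s^2 - 2 x1 mod 43 = 1^2 - 2*6 = 32
y3 = s (x1 - x3) - y1 mod 43 = 1 * (6 - 32) - 21 = 39

2P = (32, 39)


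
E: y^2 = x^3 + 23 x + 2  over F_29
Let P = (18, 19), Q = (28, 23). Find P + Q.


P != Q, so use the chord formula.
s = (y2 - y1) / (x2 - x1) = (4) / (10) mod 29 = 12
x3 = s^2 - x1 - x2 mod 29 = 12^2 - 18 - 28 = 11
y3 = s (x1 - x3) - y1 mod 29 = 12 * (18 - 11) - 19 = 7

P + Q = (11, 7)


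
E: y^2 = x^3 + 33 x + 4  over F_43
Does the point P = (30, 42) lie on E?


Check whether y^2 = x^3 + 33 x + 4 (mod 43) for (x, y) = (30, 42).
LHS: y^2 = 42^2 mod 43 = 1
RHS: x^3 + 33 x + 4 = 30^3 + 33*30 + 4 mod 43 = 1
LHS = RHS

Yes, on the curve


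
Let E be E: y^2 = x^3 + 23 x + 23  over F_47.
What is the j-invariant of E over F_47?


Delta = -16(4 a^3 + 27 b^2) mod 47 = 41
-1728 * (4 a)^3 = -1728 * (4*23)^3 mod 47 = 6
j = 6 * 41^(-1) mod 47 = 46

j = 46 (mod 47)


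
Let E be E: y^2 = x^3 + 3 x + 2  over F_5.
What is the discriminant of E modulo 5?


4 a^3 + 27 b^2 = 4*3^3 + 27*2^2 = 108 + 108 = 216
Delta = -16 * (216) = -3456
Delta mod 5 = 4

Delta = 4 (mod 5)


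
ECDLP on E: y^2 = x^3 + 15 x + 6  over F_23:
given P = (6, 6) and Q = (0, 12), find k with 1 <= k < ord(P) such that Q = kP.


Enumerate multiples of P until we hit Q = (0, 12):
  1P = (6, 6)
  2P = (14, 4)
  3P = (16, 8)
  4P = (13, 11)
  5P = (20, 7)
  6P = (22, 6)
  7P = (18, 17)
  8P = (0, 11)
  9P = (3, 3)
  10P = (15, 8)
  11P = (10, 11)
  12P = (10, 12)
  13P = (15, 15)
  14P = (3, 20)
  15P = (0, 12)
Match found at i = 15.

k = 15


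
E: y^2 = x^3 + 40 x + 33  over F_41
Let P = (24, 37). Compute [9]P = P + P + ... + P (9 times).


k = 9 = 1001_2 (binary, LSB first: 1001)
Double-and-add from P = (24, 37):
  bit 0 = 1: acc = O + (24, 37) = (24, 37)
  bit 1 = 0: acc unchanged = (24, 37)
  bit 2 = 0: acc unchanged = (24, 37)
  bit 3 = 1: acc = (24, 37) + (27, 38) = (22, 32)

9P = (22, 32)


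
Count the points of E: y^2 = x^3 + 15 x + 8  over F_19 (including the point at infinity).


For each x in F_19, count y with y^2 = x^3 + 15 x + 8 mod 19:
  x = 1: RHS = 5, y in [9, 10]  -> 2 point(s)
  x = 3: RHS = 4, y in [2, 17]  -> 2 point(s)
  x = 7: RHS = 0, y in [0]  -> 1 point(s)
  x = 9: RHS = 17, y in [6, 13]  -> 2 point(s)
  x = 12: RHS = 16, y in [4, 15]  -> 2 point(s)
  x = 13: RHS = 6, y in [5, 14]  -> 2 point(s)
  x = 14: RHS = 17, y in [6, 13]  -> 2 point(s)
  x = 15: RHS = 17, y in [6, 13]  -> 2 point(s)
  x = 18: RHS = 11, y in [7, 12]  -> 2 point(s)
Affine points: 17. Add the point at infinity: total = 18.

#E(F_19) = 18


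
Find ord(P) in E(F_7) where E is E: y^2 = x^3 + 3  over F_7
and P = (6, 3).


Compute successive multiples of P until we hit O:
  1P = (6, 3)
  2P = (4, 5)
  3P = (5, 3)
  4P = (3, 4)
  5P = (2, 5)
  6P = (1, 5)
  7P = (1, 2)
  8P = (2, 2)
  ... (continuing to 13P)
  13P = O

ord(P) = 13


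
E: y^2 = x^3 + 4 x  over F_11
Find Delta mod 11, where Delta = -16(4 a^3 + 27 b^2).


4 a^3 + 27 b^2 = 4*4^3 + 27*0^2 = 256 + 0 = 256
Delta = -16 * (256) = -4096
Delta mod 11 = 7

Delta = 7 (mod 11)


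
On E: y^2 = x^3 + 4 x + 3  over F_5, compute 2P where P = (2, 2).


k = 2 = 10_2 (binary, LSB first: 01)
Double-and-add from P = (2, 2):
  bit 0 = 0: acc unchanged = O
  bit 1 = 1: acc = O + (2, 3) = (2, 3)

2P = (2, 3)


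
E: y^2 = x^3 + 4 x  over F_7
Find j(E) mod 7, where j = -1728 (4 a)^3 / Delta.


Delta = -16(4 a^3 + 27 b^2) mod 7 = 6
-1728 * (4 a)^3 = -1728 * (4*4)^3 mod 7 = 1
j = 1 * 6^(-1) mod 7 = 6

j = 6 (mod 7)


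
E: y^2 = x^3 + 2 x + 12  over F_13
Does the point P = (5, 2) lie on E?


Check whether y^2 = x^3 + 2 x + 12 (mod 13) for (x, y) = (5, 2).
LHS: y^2 = 2^2 mod 13 = 4
RHS: x^3 + 2 x + 12 = 5^3 + 2*5 + 12 mod 13 = 4
LHS = RHS

Yes, on the curve


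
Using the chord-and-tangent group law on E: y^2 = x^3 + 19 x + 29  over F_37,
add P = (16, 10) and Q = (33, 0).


P != Q, so use the chord formula.
s = (y2 - y1) / (x2 - x1) = (27) / (17) mod 37 = 19
x3 = s^2 - x1 - x2 mod 37 = 19^2 - 16 - 33 = 16
y3 = s (x1 - x3) - y1 mod 37 = 19 * (16 - 16) - 10 = 27

P + Q = (16, 27)


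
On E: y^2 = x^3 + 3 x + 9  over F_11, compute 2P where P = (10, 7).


Doubling: s = (3 x1^2 + a) / (2 y1)
s = (3*10^2 + 3) / (2*7) mod 11 = 2
x3 = s^2 - 2 x1 mod 11 = 2^2 - 2*10 = 6
y3 = s (x1 - x3) - y1 mod 11 = 2 * (10 - 6) - 7 = 1

2P = (6, 1)


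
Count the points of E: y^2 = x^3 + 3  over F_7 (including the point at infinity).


For each x in F_7, count y with y^2 = x^3 + 0 x + 3 mod 7:
  x = 1: RHS = 4, y in [2, 5]  -> 2 point(s)
  x = 2: RHS = 4, y in [2, 5]  -> 2 point(s)
  x = 3: RHS = 2, y in [3, 4]  -> 2 point(s)
  x = 4: RHS = 4, y in [2, 5]  -> 2 point(s)
  x = 5: RHS = 2, y in [3, 4]  -> 2 point(s)
  x = 6: RHS = 2, y in [3, 4]  -> 2 point(s)
Affine points: 12. Add the point at infinity: total = 13.

#E(F_7) = 13


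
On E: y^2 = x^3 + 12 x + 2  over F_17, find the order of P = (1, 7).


Compute successive multiples of P until we hit O:
  1P = (1, 7)
  2P = (6, 1)
  3P = (6, 16)
  4P = (1, 10)
  5P = O

ord(P) = 5


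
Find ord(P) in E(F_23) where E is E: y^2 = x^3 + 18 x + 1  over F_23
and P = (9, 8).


Compute successive multiples of P until we hit O:
  1P = (9, 8)
  2P = (11, 14)
  3P = (12, 6)
  4P = (5, 20)
  5P = (18, 19)
  6P = (8, 6)
  7P = (10, 13)
  8P = (6, 7)
  ... (continuing to 29P)
  29P = O

ord(P) = 29


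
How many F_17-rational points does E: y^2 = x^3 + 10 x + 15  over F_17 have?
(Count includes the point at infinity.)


For each x in F_17, count y with y^2 = x^3 + 10 x + 15 mod 17:
  x = 0: RHS = 15, y in [7, 10]  -> 2 point(s)
  x = 1: RHS = 9, y in [3, 14]  -> 2 point(s)
  x = 2: RHS = 9, y in [3, 14]  -> 2 point(s)
  x = 3: RHS = 4, y in [2, 15]  -> 2 point(s)
  x = 4: RHS = 0, y in [0]  -> 1 point(s)
  x = 6: RHS = 2, y in [6, 11]  -> 2 point(s)
  x = 9: RHS = 1, y in [1, 16]  -> 2 point(s)
  x = 13: RHS = 13, y in [8, 9]  -> 2 point(s)
  x = 14: RHS = 9, y in [3, 14]  -> 2 point(s)
  x = 15: RHS = 4, y in [2, 15]  -> 2 point(s)
  x = 16: RHS = 4, y in [2, 15]  -> 2 point(s)
Affine points: 21. Add the point at infinity: total = 22.

#E(F_17) = 22


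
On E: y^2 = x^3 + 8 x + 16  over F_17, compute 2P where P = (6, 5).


Doubling: s = (3 x1^2 + a) / (2 y1)
s = (3*6^2 + 8) / (2*5) mod 17 = 15
x3 = s^2 - 2 x1 mod 17 = 15^2 - 2*6 = 9
y3 = s (x1 - x3) - y1 mod 17 = 15 * (6 - 9) - 5 = 1

2P = (9, 1)


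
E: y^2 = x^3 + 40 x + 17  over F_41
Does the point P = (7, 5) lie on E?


Check whether y^2 = x^3 + 40 x + 17 (mod 41) for (x, y) = (7, 5).
LHS: y^2 = 5^2 mod 41 = 25
RHS: x^3 + 40 x + 17 = 7^3 + 40*7 + 17 mod 41 = 25
LHS = RHS

Yes, on the curve


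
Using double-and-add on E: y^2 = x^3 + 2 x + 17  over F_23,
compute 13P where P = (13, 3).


k = 13 = 1101_2 (binary, LSB first: 1011)
Double-and-add from P = (13, 3):
  bit 0 = 1: acc = O + (13, 3) = (13, 3)
  bit 1 = 0: acc unchanged = (13, 3)
  bit 2 = 1: acc = (13, 3) + (2, 11) = (11, 6)
  bit 3 = 1: acc = (11, 6) + (8, 4) = (7, 12)

13P = (7, 12)


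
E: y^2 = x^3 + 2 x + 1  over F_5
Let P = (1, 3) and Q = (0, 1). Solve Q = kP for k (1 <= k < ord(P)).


Enumerate multiples of P until we hit Q = (0, 1):
  1P = (1, 3)
  2P = (3, 2)
  3P = (0, 4)
  4P = (0, 1)
Match found at i = 4.

k = 4


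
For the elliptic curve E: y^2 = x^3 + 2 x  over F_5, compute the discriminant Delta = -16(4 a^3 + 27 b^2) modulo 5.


4 a^3 + 27 b^2 = 4*2^3 + 27*0^2 = 32 + 0 = 32
Delta = -16 * (32) = -512
Delta mod 5 = 3

Delta = 3 (mod 5)


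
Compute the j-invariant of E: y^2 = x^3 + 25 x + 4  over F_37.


Delta = -16(4 a^3 + 27 b^2) mod 37 = 6
-1728 * (4 a)^3 = -1728 * (4*25)^3 mod 37 = 11
j = 11 * 6^(-1) mod 37 = 8

j = 8 (mod 37)


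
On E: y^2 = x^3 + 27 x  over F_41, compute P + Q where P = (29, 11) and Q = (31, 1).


P != Q, so use the chord formula.
s = (y2 - y1) / (x2 - x1) = (31) / (2) mod 41 = 36
x3 = s^2 - x1 - x2 mod 41 = 36^2 - 29 - 31 = 6
y3 = s (x1 - x3) - y1 mod 41 = 36 * (29 - 6) - 11 = 38

P + Q = (6, 38)


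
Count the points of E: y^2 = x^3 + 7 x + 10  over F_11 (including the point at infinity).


For each x in F_11, count y with y^2 = x^3 + 7 x + 10 mod 11:
  x = 3: RHS = 3, y in [5, 6]  -> 2 point(s)
  x = 4: RHS = 3, y in [5, 6]  -> 2 point(s)
  x = 5: RHS = 5, y in [4, 7]  -> 2 point(s)
  x = 6: RHS = 4, y in [2, 9]  -> 2 point(s)
Affine points: 8. Add the point at infinity: total = 9.

#E(F_11) = 9


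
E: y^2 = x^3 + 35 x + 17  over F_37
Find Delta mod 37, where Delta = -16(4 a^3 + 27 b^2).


4 a^3 + 27 b^2 = 4*35^3 + 27*17^2 = 171500 + 7803 = 179303
Delta = -16 * (179303) = -2868848
Delta mod 37 = 21

Delta = 21 (mod 37)


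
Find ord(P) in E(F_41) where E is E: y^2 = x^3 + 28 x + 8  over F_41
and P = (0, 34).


Compute successive multiples of P until we hit O:
  1P = (0, 34)
  2P = (4, 15)
  3P = (16, 1)
  4P = (15, 20)
  5P = (3, 18)
  6P = (30, 3)
  7P = (2, 20)
  8P = (6, 8)
  ... (continuing to 37P)
  37P = O

ord(P) = 37


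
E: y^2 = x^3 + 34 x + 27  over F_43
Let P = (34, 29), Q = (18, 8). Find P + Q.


P != Q, so use the chord formula.
s = (y2 - y1) / (x2 - x1) = (22) / (27) mod 43 = 4
x3 = s^2 - x1 - x2 mod 43 = 4^2 - 34 - 18 = 7
y3 = s (x1 - x3) - y1 mod 43 = 4 * (34 - 7) - 29 = 36

P + Q = (7, 36)


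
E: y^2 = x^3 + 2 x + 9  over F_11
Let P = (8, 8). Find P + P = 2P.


Doubling: s = (3 x1^2 + a) / (2 y1)
s = (3*8^2 + 2) / (2*8) mod 11 = 8
x3 = s^2 - 2 x1 mod 11 = 8^2 - 2*8 = 4
y3 = s (x1 - x3) - y1 mod 11 = 8 * (8 - 4) - 8 = 2

2P = (4, 2)


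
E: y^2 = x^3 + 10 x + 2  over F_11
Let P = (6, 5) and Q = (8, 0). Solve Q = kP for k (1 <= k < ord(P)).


Enumerate multiples of P until we hit Q = (8, 0):
  1P = (6, 5)
  2P = (8, 0)
Match found at i = 2.

k = 2


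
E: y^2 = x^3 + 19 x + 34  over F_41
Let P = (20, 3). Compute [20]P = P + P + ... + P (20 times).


k = 20 = 10100_2 (binary, LSB first: 00101)
Double-and-add from P = (20, 3):
  bit 0 = 0: acc unchanged = O
  bit 1 = 0: acc unchanged = O
  bit 2 = 1: acc = O + (35, 27) = (35, 27)
  bit 3 = 0: acc unchanged = (35, 27)
  bit 4 = 1: acc = (35, 27) + (2, 11) = (8, 1)

20P = (8, 1)
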